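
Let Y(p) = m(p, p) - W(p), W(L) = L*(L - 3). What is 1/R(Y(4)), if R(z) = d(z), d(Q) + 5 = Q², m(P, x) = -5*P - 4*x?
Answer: 1/1595 ≈ 0.00062696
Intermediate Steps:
W(L) = L*(-3 + L)
Y(p) = -9*p - p*(-3 + p) (Y(p) = (-5*p - 4*p) - p*(-3 + p) = -9*p - p*(-3 + p))
d(Q) = -5 + Q²
R(z) = -5 + z²
1/R(Y(4)) = 1/(-5 + (4*(-6 - 1*4))²) = 1/(-5 + (4*(-6 - 4))²) = 1/(-5 + (4*(-10))²) = 1/(-5 + (-40)²) = 1/(-5 + 1600) = 1/1595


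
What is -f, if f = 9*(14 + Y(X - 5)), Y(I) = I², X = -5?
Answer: -1026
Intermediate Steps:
f = 1026 (f = 9*(14 + (-5 - 5)²) = 9*(14 + (-10)²) = 9*(14 + 100) = 9*114 = 1026)
-f = -1*1026 = -1026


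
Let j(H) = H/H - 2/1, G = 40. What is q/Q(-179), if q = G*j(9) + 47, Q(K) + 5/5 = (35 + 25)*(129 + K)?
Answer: -7/3001 ≈ -0.0023326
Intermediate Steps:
Q(K) = 7739 + 60*K (Q(K) = -1 + (35 + 25)*(129 + K) = -1 + 60*(129 + K) = -1 + (7740 + 60*K) = 7739 + 60*K)
j(H) = -1 (j(H) = 1 - 2*1 = 1 - 2 = -1)
q = 7 (q = 40*(-1) + 47 = -40 + 47 = 7)
q/Q(-179) = 7/(7739 + 60*(-179)) = 7/(7739 - 10740) = 7/(-3001) = 7*(-1/3001) = -7/3001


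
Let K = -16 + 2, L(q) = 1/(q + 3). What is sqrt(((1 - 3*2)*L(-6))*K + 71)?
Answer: sqrt(429)/3 ≈ 6.9041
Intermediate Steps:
L(q) = 1/(3 + q)
K = -14
sqrt(((1 - 3*2)*L(-6))*K + 71) = sqrt(((1 - 3*2)/(3 - 6))*(-14) + 71) = sqrt(((1 - 6)/(-3))*(-14) + 71) = sqrt(-5*(-1/3)*(-14) + 71) = sqrt((5/3)*(-14) + 71) = sqrt(-70/3 + 71) = sqrt(143/3) = sqrt(429)/3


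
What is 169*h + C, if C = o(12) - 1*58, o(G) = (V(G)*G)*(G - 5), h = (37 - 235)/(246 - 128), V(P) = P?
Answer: 39319/59 ≈ 666.42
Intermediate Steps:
h = -99/59 (h = -198/118 = -198*1/118 = -99/59 ≈ -1.6780)
o(G) = G**2*(-5 + G) (o(G) = (G*G)*(G - 5) = G**2*(-5 + G))
C = 950 (C = 12**2*(-5 + 12) - 1*58 = 144*7 - 58 = 1008 - 58 = 950)
169*h + C = 169*(-99/59) + 950 = -16731/59 + 950 = 39319/59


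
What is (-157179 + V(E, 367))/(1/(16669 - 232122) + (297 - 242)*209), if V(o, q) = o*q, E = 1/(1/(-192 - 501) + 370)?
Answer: -1447192625818940/105838465747951 ≈ -13.674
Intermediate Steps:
E = 693/256409 (E = 1/(1/(-693) + 370) = 1/(-1/693 + 370) = 1/(256409/693) = 693/256409 ≈ 0.0027027)
(-157179 + V(E, 367))/(1/(16669 - 232122) + (297 - 242)*209) = (-157179 + (693/256409)*367)/(1/(16669 - 232122) + (297 - 242)*209) = (-157179 + 254331/256409)/(1/(-215453) + 55*209) = -40301855880/(256409*(-1/215453 + 11495)) = -40301855880/(256409*2476632234/215453) = -40301855880/256409*215453/2476632234 = -1447192625818940/105838465747951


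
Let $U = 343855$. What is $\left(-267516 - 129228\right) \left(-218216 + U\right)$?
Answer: $-49846519416$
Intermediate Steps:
$\left(-267516 - 129228\right) \left(-218216 + U\right) = \left(-267516 - 129228\right) \left(-218216 + 343855\right) = \left(-396744\right) 125639 = -49846519416$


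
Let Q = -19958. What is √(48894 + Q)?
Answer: 2*√7234 ≈ 170.11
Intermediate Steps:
√(48894 + Q) = √(48894 - 19958) = √28936 = 2*√7234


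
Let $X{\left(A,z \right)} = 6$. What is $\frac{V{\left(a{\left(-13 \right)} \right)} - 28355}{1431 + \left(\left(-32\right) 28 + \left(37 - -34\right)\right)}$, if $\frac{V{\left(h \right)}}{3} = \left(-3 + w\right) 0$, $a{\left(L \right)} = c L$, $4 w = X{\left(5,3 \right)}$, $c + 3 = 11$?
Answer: $- \frac{28355}{606} \approx -46.79$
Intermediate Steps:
$c = 8$ ($c = -3 + 11 = 8$)
$w = \frac{3}{2}$ ($w = \frac{1}{4} \cdot 6 = \frac{3}{2} \approx 1.5$)
$a{\left(L \right)} = 8 L$
$V{\left(h \right)} = 0$ ($V{\left(h \right)} = 3 \left(-3 + \frac{3}{2}\right) 0 = 3 \left(\left(- \frac{3}{2}\right) 0\right) = 3 \cdot 0 = 0$)
$\frac{V{\left(a{\left(-13 \right)} \right)} - 28355}{1431 + \left(\left(-32\right) 28 + \left(37 - -34\right)\right)} = \frac{0 - 28355}{1431 + \left(\left(-32\right) 28 + \left(37 - -34\right)\right)} = - \frac{28355}{1431 + \left(-896 + \left(37 + 34\right)\right)} = - \frac{28355}{1431 + \left(-896 + 71\right)} = - \frac{28355}{1431 - 825} = - \frac{28355}{606}$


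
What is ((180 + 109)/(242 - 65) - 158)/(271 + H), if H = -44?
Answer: -27677/40179 ≈ -0.68884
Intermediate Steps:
((180 + 109)/(242 - 65) - 158)/(271 + H) = ((180 + 109)/(242 - 65) - 158)/(271 - 44) = (289/177 - 158)/227 = (289*(1/177) - 158)*(1/227) = (289/177 - 158)*(1/227) = -27677/177*1/227 = -27677/40179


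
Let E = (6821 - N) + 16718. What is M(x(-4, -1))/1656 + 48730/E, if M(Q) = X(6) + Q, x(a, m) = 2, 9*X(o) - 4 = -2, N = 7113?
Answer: 90825055/30601638 ≈ 2.9680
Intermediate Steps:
X(o) = 2/9 (X(o) = 4/9 + (⅑)*(-2) = 4/9 - 2/9 = 2/9)
E = 16426 (E = (6821 - 1*7113) + 16718 = (6821 - 7113) + 16718 = -292 + 16718 = 16426)
M(Q) = 2/9 + Q
M(x(-4, -1))/1656 + 48730/E = (2/9 + 2)/1656 + 48730/16426 = (20/9)*(1/1656) + 48730*(1/16426) = 5/3726 + 24365/8213 = 90825055/30601638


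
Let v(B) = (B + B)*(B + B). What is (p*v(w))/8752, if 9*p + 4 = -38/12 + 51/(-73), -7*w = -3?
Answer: -3445/46958856 ≈ -7.3362e-5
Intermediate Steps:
w = 3/7 (w = -⅐*(-3) = 3/7 ≈ 0.42857)
v(B) = 4*B² (v(B) = (2*B)*(2*B) = 4*B²)
p = -3445/3942 (p = -4/9 + (-38/12 + 51/(-73))/9 = -4/9 + (-38*1/12 + 51*(-1/73))/9 = -4/9 + (-19/6 - 51/73)/9 = -4/9 + (⅑)*(-1693/438) = -4/9 - 1693/3942 = -3445/3942 ≈ -0.87392)
(p*v(w))/8752 = -6890*(3/7)²/1971/8752 = -6890*9/(1971*49)*(1/8752) = -3445/3942*36/49*(1/8752) = -6890/10731*1/8752 = -3445/46958856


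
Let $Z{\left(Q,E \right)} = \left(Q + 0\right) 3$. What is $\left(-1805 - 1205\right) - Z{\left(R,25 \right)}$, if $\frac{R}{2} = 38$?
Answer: $-3238$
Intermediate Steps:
$R = 76$ ($R = 2 \cdot 38 = 76$)
$Z{\left(Q,E \right)} = 3 Q$ ($Z{\left(Q,E \right)} = Q 3 = 3 Q$)
$\left(-1805 - 1205\right) - Z{\left(R,25 \right)} = \left(-1805 - 1205\right) - 3 \cdot 76 = -3010 - 228 = -3238$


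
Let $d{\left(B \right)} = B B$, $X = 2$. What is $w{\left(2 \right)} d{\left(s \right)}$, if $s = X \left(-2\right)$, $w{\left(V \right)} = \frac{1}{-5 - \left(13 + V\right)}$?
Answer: $- \frac{4}{5} \approx -0.8$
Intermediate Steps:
$w{\left(V \right)} = \frac{1}{-18 - V}$
$s = -4$ ($s = 2 \left(-2\right) = -4$)
$d{\left(B \right)} = B^{2}$
$w{\left(2 \right)} d{\left(s \right)} = - \frac{1}{18 + 2} \left(-4\right)^{2} = - \frac{1}{20} \cdot 16 = \left(-1\right) \frac{1}{20} \cdot 16 = \left(- \frac{1}{20}\right) 16 = - \frac{4}{5}$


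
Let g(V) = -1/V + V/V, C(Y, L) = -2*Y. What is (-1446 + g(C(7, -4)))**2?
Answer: 409212441/196 ≈ 2.0878e+6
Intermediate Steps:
g(V) = 1 - 1/V (g(V) = -1/V + 1 = 1 - 1/V)
(-1446 + g(C(7, -4)))**2 = (-1446 + (-1 - 2*7)/((-2*7)))**2 = (-1446 + (-1 - 14)/(-14))**2 = (-1446 - 1/14*(-15))**2 = (-1446 + 15/14)**2 = (-20229/14)**2 = 409212441/196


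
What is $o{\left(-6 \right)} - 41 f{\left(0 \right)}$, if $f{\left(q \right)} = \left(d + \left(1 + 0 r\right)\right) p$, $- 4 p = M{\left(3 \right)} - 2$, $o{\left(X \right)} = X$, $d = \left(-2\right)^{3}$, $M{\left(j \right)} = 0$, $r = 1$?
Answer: $\frac{275}{2} \approx 137.5$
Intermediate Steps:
$d = -8$
$p = \frac{1}{2}$ ($p = - \frac{0 - 2}{4} = \left(- \frac{1}{4}\right) \left(-2\right) = \frac{1}{2} \approx 0.5$)
$f{\left(q \right)} = - \frac{7}{2}$ ($f{\left(q \right)} = \left(-8 + \left(1 + 0 \cdot 1\right)\right) \frac{1}{2} = \left(-8 + \left(1 + 0\right)\right) \frac{1}{2} = \left(-8 + 1\right) \frac{1}{2} = \left(-7\right) \frac{1}{2} = - \frac{7}{2}$)
$o{\left(-6 \right)} - 41 f{\left(0 \right)} = -6 - - \frac{287}{2} = -6 + \frac{287}{2} = \frac{275}{2}$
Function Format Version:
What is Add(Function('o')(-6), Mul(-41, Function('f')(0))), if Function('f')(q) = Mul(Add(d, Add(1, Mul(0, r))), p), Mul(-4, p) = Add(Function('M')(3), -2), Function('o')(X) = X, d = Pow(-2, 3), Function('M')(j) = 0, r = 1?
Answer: Rational(275, 2) ≈ 137.50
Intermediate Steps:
d = -8
p = Rational(1, 2) (p = Mul(Rational(-1, 4), Add(0, -2)) = Mul(Rational(-1, 4), -2) = Rational(1, 2) ≈ 0.50000)
Function('f')(q) = Rational(-7, 2) (Function('f')(q) = Mul(Add(-8, Add(1, Mul(0, 1))), Rational(1, 2)) = Mul(Add(-8, Add(1, 0)), Rational(1, 2)) = Mul(Add(-8, 1), Rational(1, 2)) = Mul(-7, Rational(1, 2)) = Rational(-7, 2))
Add(Function('o')(-6), Mul(-41, Function('f')(0))) = Add(-6, Mul(-41, Rational(-7, 2))) = Add(-6, Rational(287, 2)) = Rational(275, 2)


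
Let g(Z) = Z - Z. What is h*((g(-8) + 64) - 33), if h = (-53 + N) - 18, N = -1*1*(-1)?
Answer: -2170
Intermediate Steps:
N = 1 (N = -1*(-1) = 1)
g(Z) = 0
h = -70 (h = (-53 + 1) - 18 = -52 - 18 = -70)
h*((g(-8) + 64) - 33) = -70*((0 + 64) - 33) = -70*(64 - 33) = -70*31 = -2170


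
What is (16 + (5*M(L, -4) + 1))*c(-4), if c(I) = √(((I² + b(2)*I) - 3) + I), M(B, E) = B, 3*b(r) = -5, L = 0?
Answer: 17*√141/3 ≈ 67.288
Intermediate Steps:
b(r) = -5/3 (b(r) = (⅓)*(-5) = -5/3)
c(I) = √(-3 + I² - 2*I/3) (c(I) = √(((I² - 5*I/3) - 3) + I) = √((-3 + I² - 5*I/3) + I) = √(-3 + I² - 2*I/3))
(16 + (5*M(L, -4) + 1))*c(-4) = (16 + (5*0 + 1))*(√(-27 - 6*(-4) + 9*(-4)²)/3) = (16 + (0 + 1))*(√(-27 + 24 + 9*16)/3) = (16 + 1)*(√(-27 + 24 + 144)/3) = 17*(√141/3) = 17*√141/3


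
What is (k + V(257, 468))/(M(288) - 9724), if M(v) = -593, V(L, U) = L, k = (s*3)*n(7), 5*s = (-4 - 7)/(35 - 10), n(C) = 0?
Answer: -257/10317 ≈ -0.024910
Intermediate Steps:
s = -11/125 (s = ((-4 - 7)/(35 - 10))/5 = (-11/25)/5 = (-11*1/25)/5 = (1/5)*(-11/25) = -11/125 ≈ -0.088000)
k = 0 (k = -11/125*3*0 = -33/125*0 = 0)
(k + V(257, 468))/(M(288) - 9724) = (0 + 257)/(-593 - 9724) = 257/(-10317) = 257*(-1/10317) = -257/10317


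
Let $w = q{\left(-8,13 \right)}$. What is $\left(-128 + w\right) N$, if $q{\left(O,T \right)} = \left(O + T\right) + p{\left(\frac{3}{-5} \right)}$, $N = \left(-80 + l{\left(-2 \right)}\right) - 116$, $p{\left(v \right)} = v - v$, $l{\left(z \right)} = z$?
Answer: $24354$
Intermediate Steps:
$p{\left(v \right)} = 0$
$N = -198$ ($N = \left(-80 - 2\right) - 116 = -82 - 116 = -198$)
$q{\left(O,T \right)} = O + T$ ($q{\left(O,T \right)} = \left(O + T\right) + 0 = O + T$)
$w = 5$ ($w = -8 + 13 = 5$)
$\left(-128 + w\right) N = \left(-128 + 5\right) \left(-198\right) = \left(-123\right) \left(-198\right) = 24354$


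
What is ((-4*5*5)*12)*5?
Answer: -6000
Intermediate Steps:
((-4*5*5)*12)*5 = (-20*5*12)*5 = -100*12*5 = -1200*5 = -6000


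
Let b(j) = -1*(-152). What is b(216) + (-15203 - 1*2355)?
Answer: -17406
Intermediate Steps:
b(j) = 152
b(216) + (-15203 - 1*2355) = 152 + (-15203 - 1*2355) = 152 + (-15203 - 2355) = 152 - 17558 = -17406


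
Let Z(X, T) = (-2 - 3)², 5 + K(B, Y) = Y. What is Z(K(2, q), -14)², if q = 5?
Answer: 625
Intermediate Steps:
K(B, Y) = -5 + Y
Z(X, T) = 25 (Z(X, T) = (-5)² = 25)
Z(K(2, q), -14)² = 25² = 625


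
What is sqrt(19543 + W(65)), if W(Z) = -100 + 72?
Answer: sqrt(19515) ≈ 139.70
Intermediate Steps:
W(Z) = -28
sqrt(19543 + W(65)) = sqrt(19543 - 28) = sqrt(19515)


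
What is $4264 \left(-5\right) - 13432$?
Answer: $-34752$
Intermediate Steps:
$4264 \left(-5\right) - 13432 = -21320 - 13432 = -34752$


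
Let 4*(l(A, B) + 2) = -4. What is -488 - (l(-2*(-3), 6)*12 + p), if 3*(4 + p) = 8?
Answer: -1352/3 ≈ -450.67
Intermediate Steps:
l(A, B) = -3 (l(A, B) = -2 + (1/4)*(-4) = -2 - 1 = -3)
p = -4/3 (p = -4 + (1/3)*8 = -4 + 8/3 = -4/3 ≈ -1.3333)
-488 - (l(-2*(-3), 6)*12 + p) = -488 - (-3*12 - 4/3) = -488 - (-36 - 4/3) = -488 - 1*(-112/3) = -488 + 112/3 = -1352/3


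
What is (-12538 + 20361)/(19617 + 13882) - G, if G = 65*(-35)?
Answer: 76218048/33499 ≈ 2275.2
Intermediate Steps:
G = -2275
(-12538 + 20361)/(19617 + 13882) - G = (-12538 + 20361)/(19617 + 13882) - 1*(-2275) = 7823/33499 + 2275 = 76218048/33499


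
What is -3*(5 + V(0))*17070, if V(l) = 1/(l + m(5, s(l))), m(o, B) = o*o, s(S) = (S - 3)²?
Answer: -1290492/5 ≈ -2.5810e+5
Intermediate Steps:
s(S) = (-3 + S)²
m(o, B) = o²
V(l) = 1/(25 + l) (V(l) = 1/(l + 5²) = 1/(l + 25) = 1/(25 + l))
-3*(5 + V(0))*17070 = -3*(5 + 1/(25 + 0))*17070 = -3*(5 + 1/25)*17070 = -3*126/25*17070 = -378/25*17070 = -1290492/5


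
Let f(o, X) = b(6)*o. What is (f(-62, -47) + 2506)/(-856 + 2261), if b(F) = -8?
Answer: 3002/1405 ≈ 2.1367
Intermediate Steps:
f(o, X) = -8*o
(f(-62, -47) + 2506)/(-856 + 2261) = (-8*(-62) + 2506)/(-856 + 2261) = (496 + 2506)/1405 = 3002*(1/1405) = 3002/1405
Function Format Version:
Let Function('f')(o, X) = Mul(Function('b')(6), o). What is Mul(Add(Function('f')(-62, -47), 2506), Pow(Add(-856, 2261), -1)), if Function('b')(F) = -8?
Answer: Rational(3002, 1405) ≈ 2.1367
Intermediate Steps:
Function('f')(o, X) = Mul(-8, o)
Mul(Add(Function('f')(-62, -47), 2506), Pow(Add(-856, 2261), -1)) = Mul(Add(Mul(-8, -62), 2506), Pow(Add(-856, 2261), -1)) = Mul(Add(496, 2506), Pow(1405, -1)) = Mul(3002, Rational(1, 1405)) = Rational(3002, 1405)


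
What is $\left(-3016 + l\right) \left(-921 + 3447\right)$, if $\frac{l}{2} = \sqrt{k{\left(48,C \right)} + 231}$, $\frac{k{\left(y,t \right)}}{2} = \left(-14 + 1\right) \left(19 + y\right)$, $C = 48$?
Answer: $-7618416 + 5052 i \sqrt{1511} \approx -7.6184 \cdot 10^{6} + 1.9638 \cdot 10^{5} i$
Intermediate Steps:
$k{\left(y,t \right)} = -494 - 26 y$ ($k{\left(y,t \right)} = 2 \left(-14 + 1\right) \left(19 + y\right) = 2 \left(- 13 \left(19 + y\right)\right) = 2 \left(-247 - 13 y\right) = -494 - 26 y$)
$l = 2 i \sqrt{1511}$ ($l = 2 \sqrt{\left(-494 - 1248\right) + 231} = 2 \sqrt{-1742 + 231} = 2 \sqrt{-1511} = 2 i \sqrt{1511} \approx 77.743 i$)
$\left(-3016 + l\right) \left(-921 + 3447\right) = \left(-3016 + 2 i \sqrt{1511}\right) \left(-921 + 3447\right) = \left(-3016 + 2 i \sqrt{1511}\right) 2526 = -7618416 + 5052 i \sqrt{1511}$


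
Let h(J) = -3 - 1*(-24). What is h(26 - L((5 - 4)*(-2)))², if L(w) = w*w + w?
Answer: 441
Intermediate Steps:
L(w) = w + w² (L(w) = w² + w = w + w²)
h(J) = 21 (h(J) = -3 + 24 = 21)
h(26 - L((5 - 4)*(-2)))² = 21² = 441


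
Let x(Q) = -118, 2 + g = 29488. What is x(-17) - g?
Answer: -29604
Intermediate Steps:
g = 29486 (g = -2 + 29488 = 29486)
x(-17) - g = -118 - 1*29486 = -118 - 29486 = -29604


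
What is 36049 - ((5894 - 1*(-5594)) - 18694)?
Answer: 43255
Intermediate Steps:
36049 - ((5894 - 1*(-5594)) - 18694) = 36049 - ((5894 + 5594) - 18694) = 36049 - (11488 - 18694) = 36049 - 1*(-7206) = 36049 + 7206 = 43255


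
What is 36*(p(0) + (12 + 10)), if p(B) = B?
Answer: 792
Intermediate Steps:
36*(p(0) + (12 + 10)) = 36*(0 + (12 + 10)) = 36*(0 + 22) = 36*22 = 792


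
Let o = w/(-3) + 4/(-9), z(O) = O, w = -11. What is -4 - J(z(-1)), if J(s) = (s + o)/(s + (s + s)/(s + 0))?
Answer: -56/9 ≈ -6.2222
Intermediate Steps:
o = 29/9 (o = -11/(-3) + 4/(-9) = -11*(-⅓) + 4*(-⅑) = 11/3 - 4/9 = 29/9 ≈ 3.2222)
J(s) = (29/9 + s)/(2 + s) (J(s) = (s + 29/9)/(s + (s + s)/(s + 0)) = (29/9 + s)/(s + (2*s)/s) = (29/9 + s)/(s + 2) = (29/9 + s)/(2 + s))
-4 - J(z(-1)) = -4 - (29/9 - 1)/(2 - 1) = -4 - 20/(1*9) = -4 - 20/9 = -56/9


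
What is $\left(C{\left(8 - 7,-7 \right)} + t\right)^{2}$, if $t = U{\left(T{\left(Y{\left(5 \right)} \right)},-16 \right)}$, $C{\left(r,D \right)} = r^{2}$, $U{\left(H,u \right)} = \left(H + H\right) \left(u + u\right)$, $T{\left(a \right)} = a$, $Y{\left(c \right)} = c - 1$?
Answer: $65025$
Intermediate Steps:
$Y{\left(c \right)} = -1 + c$
$U{\left(H,u \right)} = 4 H u$ ($U{\left(H,u \right)} = 2 H 2 u = 4 H u$)
$t = -256$ ($t = 4 \left(-1 + 5\right) \left(-16\right) = 4 \cdot 4 \left(-16\right) = -256$)
$\left(C{\left(8 - 7,-7 \right)} + t\right)^{2} = \left(\left(8 - 7\right)^{2} - 256\right)^{2} = \left(1^{2} - 256\right)^{2} = \left(1 - 256\right)^{2} = \left(-255\right)^{2} = 65025$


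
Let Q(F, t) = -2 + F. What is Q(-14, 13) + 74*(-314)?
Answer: -23252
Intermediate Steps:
Q(-14, 13) + 74*(-314) = (-2 - 14) + 74*(-314) = -16 - 23236 = -23252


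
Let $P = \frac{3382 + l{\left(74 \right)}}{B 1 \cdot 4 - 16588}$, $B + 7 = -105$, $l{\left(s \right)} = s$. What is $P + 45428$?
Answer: $\frac{193476988}{4259} \approx 45428.0$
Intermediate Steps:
$B = -112$ ($B = -7 - 105 = -112$)
$P = - \frac{864}{4259}$ ($P = \frac{3382 + 74}{- 112 \cdot 1 \cdot 4 - 16588} = \frac{3456}{\left(-112\right) 4 - 16588} = \frac{3456}{-448 - 16588} = \frac{3456}{-17036} = 3456 \left(- \frac{1}{17036}\right) = - \frac{864}{4259} \approx -0.20286$)
$P + 45428 = - \frac{864}{4259} + 45428 = \frac{193476988}{4259}$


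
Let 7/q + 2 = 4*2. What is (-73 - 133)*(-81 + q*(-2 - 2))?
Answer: 52942/3 ≈ 17647.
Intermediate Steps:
q = 7/6 (q = 7/(-2 + 4*2) = 7/(-2 + 8) = 7/6 ≈ 1.1667)
(-73 - 133)*(-81 + q*(-2 - 2)) = (-73 - 133)*(-81 + 7*(-2 - 2)/6) = -206*(-81 + (7/6)*(-4)) = -206*(-81 - 14/3) = -206*(-257/3) = 52942/3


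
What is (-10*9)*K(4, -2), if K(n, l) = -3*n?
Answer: 1080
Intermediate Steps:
(-10*9)*K(4, -2) = (-10*9)*(-3*4) = -90*(-12) = 1080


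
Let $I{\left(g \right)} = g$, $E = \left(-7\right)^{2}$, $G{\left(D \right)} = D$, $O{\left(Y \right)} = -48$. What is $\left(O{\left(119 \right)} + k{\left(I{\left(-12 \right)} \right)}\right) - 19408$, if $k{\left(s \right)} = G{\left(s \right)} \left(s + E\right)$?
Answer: $-19900$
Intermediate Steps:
$E = 49$
$k{\left(s \right)} = s \left(49 + s\right)$ ($k{\left(s \right)} = s \left(s + 49\right) = s \left(49 + s\right)$)
$\left(O{\left(119 \right)} + k{\left(I{\left(-12 \right)} \right)}\right) - 19408 = \left(-48 - 12 \left(49 - 12\right)\right) - 19408 = \left(-48 - 444\right) - 19408 = -492 - 19408 = -19900$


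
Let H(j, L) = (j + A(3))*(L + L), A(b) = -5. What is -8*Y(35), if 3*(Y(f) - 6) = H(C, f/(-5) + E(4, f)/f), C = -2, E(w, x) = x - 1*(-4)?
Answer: -4016/15 ≈ -267.73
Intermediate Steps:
E(w, x) = 4 + x (E(w, x) = x + 4 = 4 + x)
H(j, L) = 2*L*(-5 + j) (H(j, L) = (j - 5)*(L + L) = (-5 + j)*(2*L) = 2*L*(-5 + j))
Y(f) = 6 + 14*f/15 - 14*(4 + f)/(3*f) (Y(f) = 6 + (2*(f/(-5) + (4 + f)/f)*(-5 - 2))/3 = 6 + (2*(f*(-⅕) + (4 + f)/f)*(-7))/3 = 6 + (2*(-f/5 + (4 + f)/f)*(-7))/3 = 6 + (14*f/5 - 14*(4 + f)/f)/3 = 6 + (14*f/15 - 14*(4 + f)/(3*f)) = 6 + 14*f/15 - 14*(4 + f)/(3*f))
-8*Y(35) = -16*(-140 + 7*35² + 10*35)/(15*35) = -16*(-140 + 7*1225 + 350)/(15*35) = -16*(-140 + 8575 + 350)/(15*35) = -16*8785/(15*35) = -8*502/15 = -4016/15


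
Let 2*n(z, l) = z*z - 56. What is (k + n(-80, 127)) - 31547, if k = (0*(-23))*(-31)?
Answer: -28375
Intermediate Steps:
n(z, l) = -28 + z**2/2 (n(z, l) = (z*z - 56)/2 = (z**2 - 56)/2 = (-56 + z**2)/2 = -28 + z**2/2)
k = 0 (k = 0*(-31) = 0)
(k + n(-80, 127)) - 31547 = (0 + (-28 + (1/2)*(-80)**2)) - 31547 = (0 + (-28 + (1/2)*6400)) - 31547 = (0 + (-28 + 3200)) - 31547 = (0 + 3172) - 31547 = 3172 - 31547 = -28375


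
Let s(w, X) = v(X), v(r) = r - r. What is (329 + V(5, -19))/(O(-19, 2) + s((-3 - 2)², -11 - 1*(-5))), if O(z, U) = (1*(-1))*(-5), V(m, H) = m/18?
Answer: 5927/90 ≈ 65.856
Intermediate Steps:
v(r) = 0
V(m, H) = m/18 (V(m, H) = m*(1/18) = m/18)
O(z, U) = 5 (O(z, U) = -1*(-5) = 5)
s(w, X) = 0
(329 + V(5, -19))/(O(-19, 2) + s((-3 - 2)², -11 - 1*(-5))) = (329 + (1/18)*5)/(5 + 0) = (329 + 5/18)/5 = (5927/18)*(⅕) = 5927/90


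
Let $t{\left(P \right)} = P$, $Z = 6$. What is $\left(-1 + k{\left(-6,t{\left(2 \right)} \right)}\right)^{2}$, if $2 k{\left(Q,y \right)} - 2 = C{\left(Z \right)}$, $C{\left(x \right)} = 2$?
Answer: $1$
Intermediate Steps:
$k{\left(Q,y \right)} = 2$ ($k{\left(Q,y \right)} = 1 + \frac{1}{2} \cdot 2 = 1 + 1 = 2$)
$\left(-1 + k{\left(-6,t{\left(2 \right)} \right)}\right)^{2} = \left(-1 + 2\right)^{2} = 1^{2} = 1$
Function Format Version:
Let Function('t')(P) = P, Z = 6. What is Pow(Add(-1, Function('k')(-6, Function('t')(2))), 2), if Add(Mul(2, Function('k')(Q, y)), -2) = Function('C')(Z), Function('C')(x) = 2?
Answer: 1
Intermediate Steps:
Function('k')(Q, y) = 2 (Function('k')(Q, y) = Add(1, Mul(Rational(1, 2), 2)) = Add(1, 1) = 2)
Pow(Add(-1, Function('k')(-6, Function('t')(2))), 2) = Pow(Add(-1, 2), 2) = Pow(1, 2) = 1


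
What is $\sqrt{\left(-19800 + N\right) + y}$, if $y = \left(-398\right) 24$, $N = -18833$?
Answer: $i \sqrt{48185} \approx 219.51 i$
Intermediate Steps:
$y = -9552$
$\sqrt{\left(-19800 + N\right) + y} = \sqrt{\left(-19800 - 18833\right) - 9552} = \sqrt{-38633 - 9552} = \sqrt{-48185} = i \sqrt{48185}$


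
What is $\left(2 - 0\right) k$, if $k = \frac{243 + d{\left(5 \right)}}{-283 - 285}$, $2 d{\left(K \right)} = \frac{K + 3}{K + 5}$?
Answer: $- \frac{1217}{1420} \approx -0.85704$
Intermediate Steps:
$d{\left(K \right)} = \frac{3 + K}{2 \left(5 + K\right)}$ ($d{\left(K \right)} = \frac{\left(K + 3\right) \frac{1}{K + 5}}{2} = \frac{\left(3 + K\right) \frac{1}{5 + K}}{2} = \frac{\frac{1}{5 + K} \left(3 + K\right)}{2} = \frac{3 + K}{2 \left(5 + K\right)}$)
$k = - \frac{1217}{2840}$ ($k = \frac{243 + \frac{3 + 5}{2 \left(5 + 5\right)}}{-283 - 285} = \frac{243 + \frac{1}{2} \cdot \frac{1}{10} \cdot 8}{-283 - 285} = \frac{243 + \frac{1}{2} \cdot \frac{1}{10} \cdot 8}{-568} = \left(243 + \frac{2}{5}\right) \left(- \frac{1}{568}\right) = \frac{1217}{5} \left(- \frac{1}{568}\right) = - \frac{1217}{2840} \approx -0.42852$)
$\left(2 - 0\right) k = \left(2 - 0\right) \left(- \frac{1217}{2840}\right) = \left(2 + 0\right) \left(- \frac{1217}{2840}\right) = 2 \left(- \frac{1217}{2840}\right) = - \frac{1217}{1420}$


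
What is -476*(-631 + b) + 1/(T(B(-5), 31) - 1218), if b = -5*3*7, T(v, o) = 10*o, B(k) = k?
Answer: 318105087/908 ≈ 3.5034e+5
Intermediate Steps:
b = -105 (b = -15*7 = -105)
-476*(-631 + b) + 1/(T(B(-5), 31) - 1218) = -476*(-631 - 105) + 1/(10*31 - 1218) = -476*(-736) + 1/(310 - 1218) = 350336 + 1/(-908) = 350336 - 1/908 = 318105087/908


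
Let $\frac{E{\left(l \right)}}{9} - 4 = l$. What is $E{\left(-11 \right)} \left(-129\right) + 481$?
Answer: $8608$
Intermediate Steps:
$E{\left(l \right)} = 36 + 9 l$
$E{\left(-11 \right)} \left(-129\right) + 481 = \left(36 + 9 \left(-11\right)\right) \left(-129\right) + 481 = \left(36 - 99\right) \left(-129\right) + 481 = \left(-63\right) \left(-129\right) + 481 = 8127 + 481 = 8608$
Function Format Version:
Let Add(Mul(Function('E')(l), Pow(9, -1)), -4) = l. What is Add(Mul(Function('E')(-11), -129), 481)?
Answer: 8608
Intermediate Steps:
Function('E')(l) = Add(36, Mul(9, l))
Add(Mul(Function('E')(-11), -129), 481) = Add(Mul(Add(36, Mul(9, -11)), -129), 481) = Add(Mul(Add(36, -99), -129), 481) = Add(Mul(-63, -129), 481) = Add(8127, 481) = 8608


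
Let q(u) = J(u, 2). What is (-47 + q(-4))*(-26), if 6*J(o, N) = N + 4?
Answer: 1196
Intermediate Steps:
J(o, N) = ⅔ + N/6 (J(o, N) = (N + 4)/6 = (4 + N)/6 = ⅔ + N/6)
q(u) = 1 (q(u) = ⅔ + (⅙)*2 = ⅔ + ⅓ = 1)
(-47 + q(-4))*(-26) = (-47 + 1)*(-26) = -46*(-26) = 1196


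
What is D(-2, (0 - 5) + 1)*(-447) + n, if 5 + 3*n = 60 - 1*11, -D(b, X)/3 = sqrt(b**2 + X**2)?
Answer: 44/3 + 2682*sqrt(5) ≈ 6011.8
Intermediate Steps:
D(b, X) = -3*sqrt(X**2 + b**2) (D(b, X) = -3*sqrt(b**2 + X**2) = -3*sqrt(X**2 + b**2))
n = 44/3 (n = -5/3 + (60 - 1*11)/3 = -5/3 + (60 - 11)/3 = -5/3 + (1/3)*49 = -5/3 + 49/3 = 44/3 ≈ 14.667)
D(-2, (0 - 5) + 1)*(-447) + n = -3*sqrt(((0 - 5) + 1)**2 + (-2)**2)*(-447) + 44/3 = -3*sqrt((-5 + 1)**2 + 4)*(-447) + 44/3 = -3*sqrt((-4)**2 + 4)*(-447) + 44/3 = -3*sqrt(16 + 4)*(-447) + 44/3 = -6*sqrt(5)*(-447) + 44/3 = 2682*sqrt(5) + 44/3 = 44/3 + 2682*sqrt(5)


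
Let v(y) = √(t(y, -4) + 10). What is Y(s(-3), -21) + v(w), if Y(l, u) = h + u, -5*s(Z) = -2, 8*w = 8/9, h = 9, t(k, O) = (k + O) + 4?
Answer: -12 + √91/3 ≈ -8.8202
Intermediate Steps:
t(k, O) = 4 + O + k (t(k, O) = (O + k) + 4 = 4 + O + k)
w = ⅑ (w = (8/9)/8 = (8*(⅑))/8 = (⅛)*(8/9) = ⅑ ≈ 0.11111)
v(y) = √(10 + y) (v(y) = √((4 - 4 + y) + 10) = √(y + 10) = √(10 + y))
s(Z) = ⅖ (s(Z) = -⅕*(-2) = ⅖)
Y(l, u) = 9 + u
Y(s(-3), -21) + v(w) = (9 - 21) + √(10 + ⅑) = -12 + √(91/9) = -12 + √91/3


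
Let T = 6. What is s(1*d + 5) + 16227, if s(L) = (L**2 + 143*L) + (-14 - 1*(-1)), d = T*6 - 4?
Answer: 22874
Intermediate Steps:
d = 32 (d = 6*6 - 4 = 36 - 4 = 32)
s(L) = -13 + L**2 + 143*L (s(L) = (L**2 + 143*L) + (-14 + 1) = (L**2 + 143*L) - 13 = -13 + L**2 + 143*L)
s(1*d + 5) + 16227 = (-13 + (1*32 + 5)**2 + 143*(1*32 + 5)) + 16227 = (-13 + (32 + 5)**2 + 143*(32 + 5)) + 16227 = (-13 + 37**2 + 143*37) + 16227 = (-13 + 1369 + 5291) + 16227 = 6647 + 16227 = 22874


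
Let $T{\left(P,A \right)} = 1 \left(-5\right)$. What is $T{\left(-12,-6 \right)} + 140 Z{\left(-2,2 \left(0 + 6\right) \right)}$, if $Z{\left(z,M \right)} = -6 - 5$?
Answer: $-1545$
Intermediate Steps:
$T{\left(P,A \right)} = -5$
$Z{\left(z,M \right)} = -11$
$T{\left(-12,-6 \right)} + 140 Z{\left(-2,2 \left(0 + 6\right) \right)} = -5 + 140 \left(-11\right) = -5 - 1540 = -1545$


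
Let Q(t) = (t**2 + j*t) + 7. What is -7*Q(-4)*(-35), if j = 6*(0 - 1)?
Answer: 11515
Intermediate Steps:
j = -6 (j = 6*(-1) = -6)
Q(t) = 7 + t**2 - 6*t (Q(t) = (t**2 - 6*t) + 7 = 7 + t**2 - 6*t)
-7*Q(-4)*(-35) = -7*(7 + (-4)**2 - 6*(-4))*(-35) = -7*(7 + 16 + 24)*(-35) = -7*47*(-35) = -329*(-35) = 11515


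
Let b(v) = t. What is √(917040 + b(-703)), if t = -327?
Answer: 3*√101857 ≈ 957.45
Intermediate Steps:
b(v) = -327
√(917040 + b(-703)) = √(917040 - 327) = √916713 = 3*√101857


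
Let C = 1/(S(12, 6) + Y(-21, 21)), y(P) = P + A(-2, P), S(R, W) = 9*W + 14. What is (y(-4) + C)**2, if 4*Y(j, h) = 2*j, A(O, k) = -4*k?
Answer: 1909924/13225 ≈ 144.42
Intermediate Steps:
Y(j, h) = j/2 (Y(j, h) = (2*j)/4 = j/2)
S(R, W) = 14 + 9*W
y(P) = -3*P (y(P) = P - 4*P = -3*P)
C = 2/115 (C = 1/((14 + 9*6) + (1/2)*(-21)) = 1/((14 + 54) - 21/2) = 1/(68 - 21/2) = 1/(115/2) = 2/115 ≈ 0.017391)
(y(-4) + C)**2 = (-3*(-4) + 2/115)**2 = (12 + 2/115)**2 = (1382/115)**2 = 1909924/13225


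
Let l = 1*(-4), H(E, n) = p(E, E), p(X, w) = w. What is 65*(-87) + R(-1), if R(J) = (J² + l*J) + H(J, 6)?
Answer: -5651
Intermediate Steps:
H(E, n) = E
l = -4
R(J) = J² - 3*J (R(J) = (J² - 4*J) + J = J² - 3*J)
65*(-87) + R(-1) = 65*(-87) - (-3 - 1) = -5655 - 1*(-4) = -5655 + 4 = -5651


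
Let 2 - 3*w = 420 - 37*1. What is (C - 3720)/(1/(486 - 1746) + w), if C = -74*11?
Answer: 5712840/160021 ≈ 35.701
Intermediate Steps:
w = -127 (w = 2/3 - (420 - 37*1)/3 = 2/3 - (420 - 37)/3 = 2/3 - 1/3*383 = 2/3 - 383/3 = -127)
C = -814
(C - 3720)/(1/(486 - 1746) + w) = (-814 - 3720)/(1/(486 - 1746) - 127) = -4534/(1/(-1260) - 127) = -4534/(-1/1260 - 127) = -4534/(-160021/1260) = -4534*(-1260/160021) = 5712840/160021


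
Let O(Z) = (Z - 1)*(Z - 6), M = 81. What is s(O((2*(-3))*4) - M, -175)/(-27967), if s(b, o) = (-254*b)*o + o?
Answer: -29736875/27967 ≈ -1063.3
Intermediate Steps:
O(Z) = (-1 + Z)*(-6 + Z)
s(b, o) = o - 254*b*o (s(b, o) = -254*b*o + o = o - 254*b*o)
s(O((2*(-3))*4) - M, -175)/(-27967) = -175*(1 - 254*((6 + ((2*(-3))*4)² - 7*2*(-3)*4) - 1*81))/(-27967) = -175*(1 - 254*((6 + (-6*4)² - (-42)*4) - 81))*(-1/27967) = -175*(1 - 254*((6 + (-24)² - 7*(-24)) - 81))*(-1/27967) = -175*(1 - 254*((6 + 576 + 168) - 81))*(-1/27967) = -175*(1 - 254*(750 - 81))*(-1/27967) = -175*(1 - 254*669)*(-1/27967) = -175*(1 - 169926)*(-1/27967) = -175*(-169925)*(-1/27967) = 29736875*(-1/27967) = -29736875/27967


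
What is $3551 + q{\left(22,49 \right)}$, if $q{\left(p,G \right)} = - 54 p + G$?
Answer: $2412$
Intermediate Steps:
$q{\left(p,G \right)} = G - 54 p$
$3551 + q{\left(22,49 \right)} = 3551 + \left(49 - 1188\right) = 3551 - 1139 = 2412$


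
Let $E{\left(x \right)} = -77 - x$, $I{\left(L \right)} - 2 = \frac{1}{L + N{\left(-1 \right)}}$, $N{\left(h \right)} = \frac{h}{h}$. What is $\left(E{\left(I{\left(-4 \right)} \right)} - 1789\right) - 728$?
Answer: $- \frac{7787}{3} \approx -2595.7$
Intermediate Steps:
$N{\left(h \right)} = 1$
$I{\left(L \right)} = 2 + \frac{1}{1 + L}$ ($I{\left(L \right)} = 2 + \frac{1}{L + 1} = 2 + \frac{1}{1 + L}$)
$\left(E{\left(I{\left(-4 \right)} \right)} - 1789\right) - 728 = \left(\left(-77 - \frac{3 + 2 \left(-4\right)}{1 - 4}\right) - 1789\right) - 728 = \left(\left(-77 - \frac{3 - 8}{-3}\right) - 1789\right) - 728 = \left(\left(-77 - \left(- \frac{1}{3}\right) \left(-5\right)\right) - 1789\right) - 728 = \left(\left(-77 - \frac{5}{3}\right) - 1789\right) - 728 = \left(- \frac{236}{3} - 1789\right) - 728 = - \frac{5603}{3} - 728 = - \frac{7787}{3}$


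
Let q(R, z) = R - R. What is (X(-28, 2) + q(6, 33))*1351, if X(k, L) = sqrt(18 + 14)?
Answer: 5404*sqrt(2) ≈ 7642.4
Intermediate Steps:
X(k, L) = 4*sqrt(2) (X(k, L) = sqrt(32) = 4*sqrt(2))
q(R, z) = 0
(X(-28, 2) + q(6, 33))*1351 = (4*sqrt(2) + 0)*1351 = (4*sqrt(2))*1351 = 5404*sqrt(2)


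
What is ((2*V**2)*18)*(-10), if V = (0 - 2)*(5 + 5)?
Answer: -144000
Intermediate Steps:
V = -20 (V = -2*10 = -20)
((2*V**2)*18)*(-10) = ((2*(-20)**2)*18)*(-10) = ((2*400)*18)*(-10) = (800*18)*(-10) = 14400*(-10) = -144000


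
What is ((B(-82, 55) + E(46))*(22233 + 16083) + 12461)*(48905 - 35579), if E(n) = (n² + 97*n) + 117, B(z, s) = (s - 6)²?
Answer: 4644574704822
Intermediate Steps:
B(z, s) = (-6 + s)²
E(n) = 117 + n² + 97*n
((B(-82, 55) + E(46))*(22233 + 16083) + 12461)*(48905 - 35579) = (((-6 + 55)² + (117 + 46² + 97*46))*(22233 + 16083) + 12461)*(48905 - 35579) = ((49² + (117 + 2116 + 4462))*38316 + 12461)*13326 = ((2401 + 6695)*38316 + 12461)*13326 = (9096*38316 + 12461)*13326 = (348522336 + 12461)*13326 = 348534797*13326 = 4644574704822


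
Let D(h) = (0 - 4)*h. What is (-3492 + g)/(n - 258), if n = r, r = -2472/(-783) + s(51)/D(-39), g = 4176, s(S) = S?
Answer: -9283248/3454291 ≈ -2.6875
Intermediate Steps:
D(h) = -4*h
r = 47285/13572 (r = -2472/(-783) + 51/((-4*(-39))) = -2472*(-1/783) + 51/156 = 824/261 + 51*(1/156) = 824/261 + 17/52 = 47285/13572 ≈ 3.4840)
n = 47285/13572 ≈ 3.4840
(-3492 + g)/(n - 258) = (-3492 + 4176)/(47285/13572 - 258) = 684/(-3454291/13572) = 684*(-13572/3454291) = -9283248/3454291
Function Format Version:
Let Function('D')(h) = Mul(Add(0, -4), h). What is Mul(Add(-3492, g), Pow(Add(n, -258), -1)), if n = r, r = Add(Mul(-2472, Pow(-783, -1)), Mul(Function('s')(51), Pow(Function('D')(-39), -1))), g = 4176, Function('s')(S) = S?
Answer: Rational(-9283248, 3454291) ≈ -2.6875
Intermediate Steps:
Function('D')(h) = Mul(-4, h)
r = Rational(47285, 13572) (r = Add(Mul(-2472, Pow(-783, -1)), Mul(51, Pow(Mul(-4, -39), -1))) = Add(Mul(-2472, Rational(-1, 783)), Mul(51, Pow(156, -1))) = Add(Rational(824, 261), Mul(51, Rational(1, 156))) = Add(Rational(824, 261), Rational(17, 52)) = Rational(47285, 13572) ≈ 3.4840)
n = Rational(47285, 13572) ≈ 3.4840
Mul(Add(-3492, g), Pow(Add(n, -258), -1)) = Mul(Add(-3492, 4176), Pow(Add(Rational(47285, 13572), -258), -1)) = Mul(684, Pow(Rational(-3454291, 13572), -1)) = Mul(684, Rational(-13572, 3454291)) = Rational(-9283248, 3454291)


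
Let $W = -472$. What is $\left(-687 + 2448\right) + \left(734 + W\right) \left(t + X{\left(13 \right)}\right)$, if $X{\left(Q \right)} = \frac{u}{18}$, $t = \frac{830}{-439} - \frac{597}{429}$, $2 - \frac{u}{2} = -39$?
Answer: $\frac{1183434949}{564993} \approx 2094.6$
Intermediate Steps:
$u = 82$ ($u = 4 - -78 = 4 + 78 = 82$)
$t = - \frac{206051}{62777}$ ($t = 830 \left(- \frac{1}{439}\right) - \frac{199}{143} = - \frac{830}{439} - \frac{199}{143} = - \frac{206051}{62777} \approx -3.2823$)
$X{\left(Q \right)} = \frac{41}{9}$ ($X{\left(Q \right)} = \frac{82}{18} = 82 \cdot \frac{1}{18} = \frac{41}{9}$)
$\left(-687 + 2448\right) + \left(734 + W\right) \left(t + X{\left(13 \right)}\right) = \left(-687 + 2448\right) + \left(734 - 472\right) \left(- \frac{206051}{62777} + \frac{41}{9}\right) = 1761 + 262 \cdot \frac{719398}{564993} = 1761 + \frac{188482276}{564993} = \frac{1183434949}{564993}$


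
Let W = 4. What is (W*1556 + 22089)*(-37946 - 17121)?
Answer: -1559111971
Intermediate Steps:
(W*1556 + 22089)*(-37946 - 17121) = (4*1556 + 22089)*(-37946 - 17121) = (6224 + 22089)*(-55067) = 28313*(-55067) = -1559111971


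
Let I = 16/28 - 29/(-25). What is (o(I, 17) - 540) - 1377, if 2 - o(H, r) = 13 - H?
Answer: -337097/175 ≈ -1926.3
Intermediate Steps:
I = 303/175 (I = 16*(1/28) - 29*(-1/25) = 4/7 + 29/25 = 303/175 ≈ 1.7314)
o(H, r) = -11 + H (o(H, r) = 2 - (13 - H) = 2 + (-13 + H) = -11 + H)
(o(I, 17) - 540) - 1377 = ((-11 + 303/175) - 540) - 1377 = (-1622/175 - 540) - 1377 = -96122/175 - 1377 = -337097/175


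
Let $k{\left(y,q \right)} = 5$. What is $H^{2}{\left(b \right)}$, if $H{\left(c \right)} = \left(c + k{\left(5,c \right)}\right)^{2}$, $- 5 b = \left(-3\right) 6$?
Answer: $\frac{3418801}{625} \approx 5470.1$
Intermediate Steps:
$b = \frac{18}{5}$ ($b = - \frac{\left(-3\right) 6}{5} = \left(- \frac{1}{5}\right) \left(-18\right) = \frac{18}{5} \approx 3.6$)
$H{\left(c \right)} = \left(5 + c\right)^{2}$ ($H{\left(c \right)} = \left(c + 5\right)^{2} = \left(5 + c\right)^{2}$)
$H^{2}{\left(b \right)} = \left(\left(5 + \frac{18}{5}\right)^{2}\right)^{2} = \left(\left(\frac{43}{5}\right)^{2}\right)^{2} = \left(\frac{1849}{25}\right)^{2} = \frac{3418801}{625}$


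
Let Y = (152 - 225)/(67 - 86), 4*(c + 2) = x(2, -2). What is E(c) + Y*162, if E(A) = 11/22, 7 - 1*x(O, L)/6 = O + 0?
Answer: 23671/38 ≈ 622.92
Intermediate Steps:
x(O, L) = 42 - 6*O (x(O, L) = 42 - 6*(O + 0) = 42 - 6*O)
c = 11/2 (c = -2 + (42 - 6*2)/4 = -2 + (42 - 12)/4 = -2 + (¼)*30 = -2 + 15/2 = 11/2 ≈ 5.5000)
Y = 73/19 (Y = -73/(-19) = -73*(-1/19) = 73/19 ≈ 3.8421)
E(A) = ½ (E(A) = 11*(1/22) = ½)
E(c) + Y*162 = ½ + (73/19)*162 = ½ + 11826/19 = 23671/38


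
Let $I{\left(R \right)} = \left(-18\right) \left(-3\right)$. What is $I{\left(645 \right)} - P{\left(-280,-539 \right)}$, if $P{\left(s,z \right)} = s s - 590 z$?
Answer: $-396356$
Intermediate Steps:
$P{\left(s,z \right)} = s^{2} - 590 z$
$I{\left(R \right)} = 54$
$I{\left(645 \right)} - P{\left(-280,-539 \right)} = 54 - \left(\left(-280\right)^{2} - -318010\right) = 54 - \left(78400 + 318010\right) = 54 - 396410 = -396356$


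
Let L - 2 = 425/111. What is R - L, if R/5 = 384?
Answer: 212473/111 ≈ 1914.2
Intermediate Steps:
L = 647/111 (L = 2 + 425/111 = 647/111 ≈ 5.8288)
R = 1920 (R = 5*384 = 1920)
R - L = 1920 - 1*647/111 = 1920 - 647/111 = 212473/111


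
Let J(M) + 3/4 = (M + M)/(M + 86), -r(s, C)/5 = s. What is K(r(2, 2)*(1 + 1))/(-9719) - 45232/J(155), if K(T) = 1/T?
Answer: -770516099793/9135860 ≈ -84340.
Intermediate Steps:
r(s, C) = -5*s
J(M) = -¾ + 2*M/(86 + M) (J(M) = -¾ + (M + M)/(M + 86) = -¾ + (2*M)/(86 + M) = -¾ + 2*M/(86 + M))
K(r(2, 2)*(1 + 1))/(-9719) - 45232/J(155) = 1/(((-5*2)*(1 + 1))*(-9719)) - 45232*4*(86 + 155)/(-258 + 5*155) = -1/9719/(-10*2) - 45232*964/(-258 + 775) = -1/9719/(-20) - 45232/((¼)*(1/241)*517) = -1/20*(-1/9719) - 45232/517/964 = 1/194380 - 45232*964/517 = 1/194380 - 3963968/47 = -770516099793/9135860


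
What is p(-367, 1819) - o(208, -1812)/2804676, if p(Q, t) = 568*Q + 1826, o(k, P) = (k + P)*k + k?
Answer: -20697495302/100167 ≈ -2.0663e+5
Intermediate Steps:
o(k, P) = k + k*(P + k) (o(k, P) = (P + k)*k + k = k*(P + k) + k = k + k*(P + k))
p(Q, t) = 1826 + 568*Q
p(-367, 1819) - o(208, -1812)/2804676 = (1826 + 568*(-367)) - 208*(1 - 1812 + 208)/2804676 = (1826 - 208456) - 208*(-1603)/2804676 = -206630 - (-333424)/2804676 = -206630 - 1*(-11908/100167) = -206630 + 11908/100167 = -20697495302/100167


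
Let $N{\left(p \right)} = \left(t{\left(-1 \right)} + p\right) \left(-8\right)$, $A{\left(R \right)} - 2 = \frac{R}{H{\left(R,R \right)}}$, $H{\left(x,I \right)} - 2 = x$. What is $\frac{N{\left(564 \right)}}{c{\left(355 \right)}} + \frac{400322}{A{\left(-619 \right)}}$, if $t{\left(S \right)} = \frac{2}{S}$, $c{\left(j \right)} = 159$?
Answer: $\frac{39264458078}{294627} \approx 1.3327 \cdot 10^{5}$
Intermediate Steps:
$H{\left(x,I \right)} = 2 + x$
$A{\left(R \right)} = 2 + \frac{R}{2 + R}$
$N{\left(p \right)} = 16 - 8 p$ ($N{\left(p \right)} = \left(\frac{2}{-1} + p\right) \left(-8\right) = \left(2 \left(-1\right) + p\right) \left(-8\right) = \left(-2 + p\right) \left(-8\right) = 16 - 8 p$)
$\frac{N{\left(564 \right)}}{c{\left(355 \right)}} + \frac{400322}{A{\left(-619 \right)}} = \frac{16 - 4512}{159} + \frac{400322}{\frac{1}{2 - 619} \left(4 + 3 \left(-619\right)\right)} = \left(16 - 4512\right) \frac{1}{159} + \frac{400322}{\frac{1}{-617} \left(4 - 1857\right)} = \left(-4496\right) \frac{1}{159} + \frac{400322}{\left(- \frac{1}{617}\right) \left(-1853\right)} = - \frac{4496}{159} + \frac{400322}{\frac{1853}{617}} = - \frac{4496}{159} + 400322 \cdot \frac{617}{1853} = - \frac{4496}{159} + \frac{246998674}{1853} = \frac{39264458078}{294627}$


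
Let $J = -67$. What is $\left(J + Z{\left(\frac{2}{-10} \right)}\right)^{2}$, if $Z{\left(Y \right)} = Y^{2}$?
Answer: $\frac{2802276}{625} \approx 4483.6$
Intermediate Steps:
$\left(J + Z{\left(\frac{2}{-10} \right)}\right)^{2} = \left(-67 + \left(\frac{2}{-10}\right)^{2}\right)^{2} = \left(-67 + \left(2 \left(- \frac{1}{10}\right)\right)^{2}\right)^{2} = \left(-67 + \left(- \frac{1}{5}\right)^{2}\right)^{2} = \left(-67 + \frac{1}{25}\right)^{2} = \left(- \frac{1674}{25}\right)^{2} = \frac{2802276}{625}$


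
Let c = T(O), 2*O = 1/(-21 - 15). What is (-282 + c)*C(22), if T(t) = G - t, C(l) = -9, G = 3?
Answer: 20087/8 ≈ 2510.9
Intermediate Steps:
O = -1/72 (O = 1/(2*(-21 - 15)) = (½)/(-36) = (½)*(-1/36) = -1/72 ≈ -0.013889)
T(t) = 3 - t
c = 217/72 (c = 3 - 1*(-1/72) = 3 + 1/72 = 217/72 ≈ 3.0139)
(-282 + c)*C(22) = (-282 + 217/72)*(-9) = -20087/72*(-9) = 20087/8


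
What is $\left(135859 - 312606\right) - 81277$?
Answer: $-258024$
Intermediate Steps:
$\left(135859 - 312606\right) - 81277 = -176747 - 81277 = -258024$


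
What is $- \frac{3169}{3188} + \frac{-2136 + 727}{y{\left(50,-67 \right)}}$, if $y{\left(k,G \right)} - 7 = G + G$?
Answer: $\frac{4089429}{404876} \approx 10.1$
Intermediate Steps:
$y{\left(k,G \right)} = 7 + 2 G$ ($y{\left(k,G \right)} = 7 + \left(G + G\right) = 7 + 2 G$)
$- \frac{3169}{3188} + \frac{-2136 + 727}{y{\left(50,-67 \right)}} = - \frac{3169}{3188} + \frac{-2136 + 727}{7 + 2 \left(-67\right)} = \left(-3169\right) \frac{1}{3188} - \frac{1409}{7 - 134} = - \frac{3169}{3188} - \frac{1409}{-127} = - \frac{3169}{3188} - - \frac{1409}{127} = - \frac{3169}{3188} + \frac{1409}{127} = \frac{4089429}{404876}$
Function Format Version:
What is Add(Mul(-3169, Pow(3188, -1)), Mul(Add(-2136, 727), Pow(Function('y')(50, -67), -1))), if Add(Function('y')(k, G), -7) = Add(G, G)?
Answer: Rational(4089429, 404876) ≈ 10.100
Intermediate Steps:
Function('y')(k, G) = Add(7, Mul(2, G)) (Function('y')(k, G) = Add(7, Add(G, G)) = Add(7, Mul(2, G)))
Add(Mul(-3169, Pow(3188, -1)), Mul(Add(-2136, 727), Pow(Function('y')(50, -67), -1))) = Add(Mul(-3169, Pow(3188, -1)), Mul(Add(-2136, 727), Pow(Add(7, Mul(2, -67)), -1))) = Add(Mul(-3169, Rational(1, 3188)), Mul(-1409, Pow(Add(7, -134), -1))) = Add(Rational(-3169, 3188), Mul(-1409, Pow(-127, -1))) = Add(Rational(-3169, 3188), Mul(-1409, Rational(-1, 127))) = Add(Rational(-3169, 3188), Rational(1409, 127)) = Rational(4089429, 404876)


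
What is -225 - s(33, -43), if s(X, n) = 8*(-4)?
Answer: -193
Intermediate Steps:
s(X, n) = -32
-225 - s(33, -43) = -225 - 1*(-32) = -225 + 32 = -193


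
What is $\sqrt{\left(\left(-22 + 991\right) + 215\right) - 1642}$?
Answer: $i \sqrt{458} \approx 21.401 i$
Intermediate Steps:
$\sqrt{\left(\left(-22 + 991\right) + 215\right) - 1642} = \sqrt{\left(969 + 215\right) - 1642} = \sqrt{1184 - 1642} = \sqrt{-458} = i \sqrt{458}$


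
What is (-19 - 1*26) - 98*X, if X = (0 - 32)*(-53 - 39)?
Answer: -288557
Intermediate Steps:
X = 2944 (X = -32*(-92) = 2944)
(-19 - 1*26) - 98*X = (-19 - 1*26) - 98*2944 = (-19 - 26) - 288512 = -45 - 288512 = -288557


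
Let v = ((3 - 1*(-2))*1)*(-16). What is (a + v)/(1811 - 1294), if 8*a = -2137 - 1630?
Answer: -4407/4136 ≈ -1.0655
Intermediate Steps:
v = -80 (v = ((3 + 2)*1)*(-16) = (5*1)*(-16) = 5*(-16) = -80)
a = -3767/8 (a = (-2137 - 1630)/8 = (⅛)*(-3767) = -3767/8 ≈ -470.88)
(a + v)/(1811 - 1294) = (-3767/8 - 80)/(1811 - 1294) = -4407/8/517 = -4407/8*1/517 = -4407/4136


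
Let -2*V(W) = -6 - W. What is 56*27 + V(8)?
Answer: 1519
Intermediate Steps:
V(W) = 3 + W/2 (V(W) = -(-6 - W)/2 = 3 + W/2)
56*27 + V(8) = 56*27 + (3 + (½)*8) = 1512 + (3 + 4) = 1512 + 7 = 1519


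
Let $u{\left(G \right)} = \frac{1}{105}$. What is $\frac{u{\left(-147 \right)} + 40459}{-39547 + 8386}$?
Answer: $- \frac{4248196}{3271905} \approx -1.2984$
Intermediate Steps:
$u{\left(G \right)} = \frac{1}{105}$
$\frac{u{\left(-147 \right)} + 40459}{-39547 + 8386} = \frac{\frac{1}{105} + 40459}{-39547 + 8386} = \frac{4248196}{105 \left(-31161\right)} = \frac{4248196}{105} \left(- \frac{1}{31161}\right) = - \frac{4248196}{3271905}$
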